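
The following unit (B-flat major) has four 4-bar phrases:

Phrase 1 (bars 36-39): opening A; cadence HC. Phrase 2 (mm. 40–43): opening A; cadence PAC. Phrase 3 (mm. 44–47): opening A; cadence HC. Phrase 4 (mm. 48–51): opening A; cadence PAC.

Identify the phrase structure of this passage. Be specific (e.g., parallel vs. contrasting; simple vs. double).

The cadence pattern HC–PAC–HC–PAC is weak–strong twice, and phrases 3–4 restate phrases 1–2: a period heard twice, not a double period (which would end weakly at phrase 2).

repeated period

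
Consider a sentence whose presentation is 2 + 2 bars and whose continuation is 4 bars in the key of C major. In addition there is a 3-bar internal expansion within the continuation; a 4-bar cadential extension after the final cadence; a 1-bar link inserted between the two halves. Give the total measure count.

16 measures

Basic sentence: 2 + 2 + 4 = 8 bars.
8 (basic form) + 3 (internal expansion) + 4 (cadential extension) + 1 (link) = 16.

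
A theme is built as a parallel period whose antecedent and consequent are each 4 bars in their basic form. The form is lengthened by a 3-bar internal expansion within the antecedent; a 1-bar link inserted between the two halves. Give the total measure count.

Basic parallel period: 4 + 4 = 8 bars.
8 (basic form) + 3 (internal expansion) + 1 (link) = 12.

12 measures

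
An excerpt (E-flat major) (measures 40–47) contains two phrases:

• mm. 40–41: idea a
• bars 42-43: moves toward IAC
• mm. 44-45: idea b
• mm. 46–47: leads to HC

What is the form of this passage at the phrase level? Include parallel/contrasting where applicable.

phrase group

The second phrase closes with a half cadence, which is not stronger than the first phrase's imperfect authentic cadence; without a weak→strong cadential pair there is no antecedent–consequent relationship, so this is a phrase group rather than a period.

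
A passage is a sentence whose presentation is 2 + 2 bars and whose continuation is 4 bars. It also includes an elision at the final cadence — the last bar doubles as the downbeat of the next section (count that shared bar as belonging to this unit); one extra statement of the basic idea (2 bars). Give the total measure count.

10 measures

Basic sentence: 2 + 2 + 4 = 8 bars.
8 (basic form) + 2 (extra statement) = 10.
The elision shares a bar with the next section but does not change this unit's count.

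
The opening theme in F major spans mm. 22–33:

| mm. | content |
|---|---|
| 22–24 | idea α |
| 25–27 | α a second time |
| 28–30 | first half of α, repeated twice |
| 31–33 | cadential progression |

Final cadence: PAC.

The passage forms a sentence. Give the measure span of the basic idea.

measures 22–24

The presentation of a sentence is the basic idea (bars 22–24) plus its repetition (mm. 25–27); the basic idea is therefore measures 22-24.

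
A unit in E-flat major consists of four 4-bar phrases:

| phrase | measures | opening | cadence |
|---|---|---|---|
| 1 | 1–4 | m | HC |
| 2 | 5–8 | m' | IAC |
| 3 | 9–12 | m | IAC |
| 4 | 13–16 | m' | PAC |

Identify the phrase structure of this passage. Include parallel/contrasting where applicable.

Four phrases in two halves: the first half (mm. 1–8) ends with an imperfect authentic cadence, the second (mm. 9–16) with a perfect authentic cadence — a large antecedent–consequent pair, i.e. a double period.
Phrase 3 begins with the same material as phrase 1, making it parallel.

parallel double period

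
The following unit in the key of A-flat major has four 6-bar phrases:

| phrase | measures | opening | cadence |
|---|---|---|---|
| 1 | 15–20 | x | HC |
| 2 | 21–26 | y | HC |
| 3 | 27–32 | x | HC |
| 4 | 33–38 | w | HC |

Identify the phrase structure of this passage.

phrase group

Phrase 4 ends with a half cadence, no stronger than phrase 2's half cadence, so the four phrases do not form a double period; nor do phrases 3–4 duplicate 1–2, so it is not a repeated period. With no phrase reaching a conclusive cadence, the passage is a phrase group.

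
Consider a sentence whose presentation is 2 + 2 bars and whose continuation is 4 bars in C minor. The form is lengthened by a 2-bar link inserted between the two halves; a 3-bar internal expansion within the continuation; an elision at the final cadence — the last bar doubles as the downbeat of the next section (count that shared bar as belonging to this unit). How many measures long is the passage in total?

Basic sentence: 2 + 2 + 4 = 8 bars.
8 (basic form) + 2 (link) + 3 (internal expansion) = 13.
The elision shares a bar with the next section but does not change this unit's count.

13 measures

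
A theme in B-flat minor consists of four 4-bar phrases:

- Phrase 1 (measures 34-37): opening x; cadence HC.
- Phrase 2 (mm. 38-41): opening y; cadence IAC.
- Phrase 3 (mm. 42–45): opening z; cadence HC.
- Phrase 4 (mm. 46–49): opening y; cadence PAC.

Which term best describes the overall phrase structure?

Four phrases in two halves: the first half (measures 34-41) ends with an imperfect authentic cadence, the second (bars 42-49) with a perfect authentic cadence — a large antecedent–consequent pair, i.e. a double period.
Phrase 3 begins with different material from phrase 1, making it contrasting.

contrasting double period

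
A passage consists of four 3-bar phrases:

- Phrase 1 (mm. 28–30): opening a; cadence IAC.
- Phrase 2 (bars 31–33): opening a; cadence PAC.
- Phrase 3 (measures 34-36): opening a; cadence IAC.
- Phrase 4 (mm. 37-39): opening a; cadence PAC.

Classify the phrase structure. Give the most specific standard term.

The cadence pattern IAC–PAC–IAC–PAC is weak–strong twice, and phrases 3–4 restate phrases 1–2: a period heard twice, not a double period (which would end weakly at phrase 2).

repeated period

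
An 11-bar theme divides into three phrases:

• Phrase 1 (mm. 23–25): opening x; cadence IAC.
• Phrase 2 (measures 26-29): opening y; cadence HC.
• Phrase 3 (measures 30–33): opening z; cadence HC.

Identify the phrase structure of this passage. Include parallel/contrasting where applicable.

phrase group

The final phrase closes with a half cadence, which is not stronger than the preceding half cadence; the 3 phrases lack an overall antecedent–consequent design and so form a phrase group.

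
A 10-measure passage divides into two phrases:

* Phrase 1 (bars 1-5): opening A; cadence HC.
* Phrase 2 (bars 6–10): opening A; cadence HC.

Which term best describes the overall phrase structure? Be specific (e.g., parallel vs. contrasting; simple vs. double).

Both phrases have the same opening (A) and the same cadence (half cadence): the second is a restatement, not a consequent, so this is a repeated phrase rather than a period.

repeated phrase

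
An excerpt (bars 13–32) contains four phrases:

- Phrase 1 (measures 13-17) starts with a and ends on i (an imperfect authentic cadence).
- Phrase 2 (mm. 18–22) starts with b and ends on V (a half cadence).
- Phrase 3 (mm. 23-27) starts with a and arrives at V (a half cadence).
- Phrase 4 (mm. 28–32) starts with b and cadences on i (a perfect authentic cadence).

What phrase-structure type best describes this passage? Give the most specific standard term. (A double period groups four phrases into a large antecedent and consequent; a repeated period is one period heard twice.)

Four phrases in two halves: the first half (bars 13-22) ends with a half cadence, the second (mm. 23-32) with a perfect authentic cadence — a large antecedent–consequent pair, i.e. a double period.
Phrase 3 begins with the same material as phrase 1, making it parallel.

parallel double period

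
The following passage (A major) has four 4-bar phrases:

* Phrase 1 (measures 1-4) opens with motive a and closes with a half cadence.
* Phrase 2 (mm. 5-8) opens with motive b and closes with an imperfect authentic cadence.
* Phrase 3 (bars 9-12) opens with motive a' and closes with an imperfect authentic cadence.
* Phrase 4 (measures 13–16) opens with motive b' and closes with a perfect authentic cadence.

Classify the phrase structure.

Four phrases in two halves: the first half (mm. 1–8) ends with an imperfect authentic cadence, the second (mm. 9–16) with a perfect authentic cadence — a large antecedent–consequent pair, i.e. a double period.
Phrase 3 begins with the same material as phrase 1, making it parallel.

parallel double period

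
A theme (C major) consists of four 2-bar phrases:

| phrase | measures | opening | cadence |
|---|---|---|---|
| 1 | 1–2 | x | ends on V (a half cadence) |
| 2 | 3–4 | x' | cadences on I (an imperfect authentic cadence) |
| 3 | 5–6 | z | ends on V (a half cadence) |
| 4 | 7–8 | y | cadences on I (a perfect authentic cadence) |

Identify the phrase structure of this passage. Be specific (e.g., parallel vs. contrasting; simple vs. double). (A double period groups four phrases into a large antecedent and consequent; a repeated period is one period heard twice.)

Four phrases in two halves: the first half (mm. 1–4) ends with an imperfect authentic cadence, the second (mm. 5–8) with a perfect authentic cadence — a large antecedent–consequent pair, i.e. a double period.
Phrase 3 begins with different material from phrase 1, making it contrasting.

contrasting double period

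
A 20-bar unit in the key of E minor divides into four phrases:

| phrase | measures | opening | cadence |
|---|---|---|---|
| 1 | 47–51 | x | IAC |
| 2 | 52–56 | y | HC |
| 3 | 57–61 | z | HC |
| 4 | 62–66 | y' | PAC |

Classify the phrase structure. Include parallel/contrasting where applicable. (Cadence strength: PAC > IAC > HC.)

Four phrases in two halves: the first half (mm. 47-56) ends with a half cadence, the second (measures 57–66) with a perfect authentic cadence — a large antecedent–consequent pair, i.e. a double period.
Phrase 3 begins with different material from phrase 1, making it contrasting.

contrasting double period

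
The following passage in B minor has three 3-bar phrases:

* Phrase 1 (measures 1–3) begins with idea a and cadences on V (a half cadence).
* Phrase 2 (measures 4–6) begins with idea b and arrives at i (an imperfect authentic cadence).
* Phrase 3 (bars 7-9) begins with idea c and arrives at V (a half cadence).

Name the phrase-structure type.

The final phrase closes with a half cadence, which is not stronger than the preceding imperfect authentic cadence; the 3 phrases lack an overall antecedent–consequent design and so form a phrase group.

phrase group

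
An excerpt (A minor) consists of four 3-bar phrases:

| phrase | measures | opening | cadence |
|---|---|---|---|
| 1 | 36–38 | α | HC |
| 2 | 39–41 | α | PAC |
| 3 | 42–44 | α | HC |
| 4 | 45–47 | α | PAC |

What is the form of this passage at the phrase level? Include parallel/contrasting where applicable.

repeated period

The cadence pattern HC–PAC–HC–PAC is weak–strong twice, and phrases 3–4 restate phrases 1–2: a period heard twice, not a double period (which would end weakly at phrase 2).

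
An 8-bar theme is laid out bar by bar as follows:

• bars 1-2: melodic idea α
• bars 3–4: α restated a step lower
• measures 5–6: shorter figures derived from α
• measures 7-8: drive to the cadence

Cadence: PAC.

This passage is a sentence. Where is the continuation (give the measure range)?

After the presentation (mm. 1–4), the continuation covers the fragmentation through the cadence: mm. 5-8.

measures 5–8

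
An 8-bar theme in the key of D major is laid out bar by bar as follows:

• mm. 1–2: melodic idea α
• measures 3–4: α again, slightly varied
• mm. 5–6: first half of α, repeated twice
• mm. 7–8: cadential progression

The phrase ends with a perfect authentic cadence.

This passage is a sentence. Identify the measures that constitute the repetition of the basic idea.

measures 3–4

The presentation of a sentence is the basic idea (mm. 1–2) plus its repetition (mm. 3–4); the repetition of the basic idea is therefore measures 3–4.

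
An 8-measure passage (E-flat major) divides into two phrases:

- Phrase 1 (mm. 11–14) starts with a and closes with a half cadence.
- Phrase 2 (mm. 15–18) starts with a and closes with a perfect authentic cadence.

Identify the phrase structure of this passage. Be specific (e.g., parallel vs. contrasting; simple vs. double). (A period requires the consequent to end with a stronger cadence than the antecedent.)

parallel period

Phrase 1 ends with a half cadence (weaker) and phrase 2 with a perfect authentic cadence (stronger): antecedent + consequent = a period.
The two phrases open with the same material (a / a), so the period is parallel.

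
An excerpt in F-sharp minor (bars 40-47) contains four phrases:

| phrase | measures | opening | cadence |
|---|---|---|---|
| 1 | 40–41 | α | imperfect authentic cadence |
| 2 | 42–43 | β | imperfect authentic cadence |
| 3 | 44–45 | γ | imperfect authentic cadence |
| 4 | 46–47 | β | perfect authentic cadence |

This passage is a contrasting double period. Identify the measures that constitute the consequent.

In a double period the four phrases pair into a large antecedent (phrases 1–2, ending imperfect authentic cadence) and a large consequent (phrases 3–4, ending perfect authentic cadence). The consequent spans bars 44-47.

measures 44–47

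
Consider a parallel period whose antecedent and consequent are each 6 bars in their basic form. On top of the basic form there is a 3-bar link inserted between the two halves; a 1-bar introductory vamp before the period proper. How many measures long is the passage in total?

16 measures

Basic parallel period: 6 + 6 = 12 bars.
12 (basic form) + 3 (link) + 1 (introduction) = 16.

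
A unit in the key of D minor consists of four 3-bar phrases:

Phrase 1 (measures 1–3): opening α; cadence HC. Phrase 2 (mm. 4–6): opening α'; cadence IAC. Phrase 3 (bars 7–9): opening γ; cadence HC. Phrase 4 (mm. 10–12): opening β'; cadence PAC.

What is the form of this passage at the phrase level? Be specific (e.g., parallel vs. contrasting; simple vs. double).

Four phrases in two halves: the first half (bars 1–6) ends with an imperfect authentic cadence, the second (bars 7-12) with a perfect authentic cadence — a large antecedent–consequent pair, i.e. a double period.
Phrase 3 begins with different material from phrase 1, making it contrasting.

contrasting double period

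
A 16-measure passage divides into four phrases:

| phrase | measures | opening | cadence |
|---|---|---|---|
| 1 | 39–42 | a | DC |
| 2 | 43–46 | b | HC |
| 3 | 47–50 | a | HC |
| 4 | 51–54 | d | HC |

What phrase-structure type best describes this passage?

phrase group

Phrase 4 ends with a half cadence, no stronger than phrase 2's half cadence, so the four phrases do not form a double period; nor do phrases 3–4 duplicate 1–2, so it is not a repeated period. With no phrase reaching a conclusive cadence, the passage is a phrase group.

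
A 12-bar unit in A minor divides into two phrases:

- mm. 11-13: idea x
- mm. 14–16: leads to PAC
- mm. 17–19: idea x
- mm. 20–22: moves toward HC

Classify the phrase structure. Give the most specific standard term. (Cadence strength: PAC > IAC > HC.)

phrase group

The second phrase closes with a half cadence, which is not stronger than the first phrase's perfect authentic cadence; without a weak→strong cadential pair there is no antecedent–consequent relationship, so this is a phrase group rather than a period.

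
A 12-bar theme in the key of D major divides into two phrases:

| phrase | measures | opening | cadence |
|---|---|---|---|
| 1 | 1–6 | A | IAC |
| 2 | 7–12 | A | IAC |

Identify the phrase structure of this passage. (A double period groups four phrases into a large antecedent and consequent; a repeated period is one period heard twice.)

Both phrases have the same opening (A) and the same cadence (imperfect authentic cadence): the second is a restatement, not a consequent, so this is a repeated phrase rather than a period.

repeated phrase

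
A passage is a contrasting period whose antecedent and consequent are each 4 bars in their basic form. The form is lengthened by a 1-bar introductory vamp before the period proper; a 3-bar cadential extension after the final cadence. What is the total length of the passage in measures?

Basic contrasting period: 4 + 4 = 8 bars.
8 (basic form) + 1 (introduction) + 3 (cadential extension) = 12.

12 measures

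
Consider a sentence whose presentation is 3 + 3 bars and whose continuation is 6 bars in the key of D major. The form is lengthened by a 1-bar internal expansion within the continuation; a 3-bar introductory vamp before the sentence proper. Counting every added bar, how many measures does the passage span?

16 measures

Basic sentence: 3 + 3 + 6 = 12 bars.
12 (basic form) + 1 (internal expansion) + 3 (introduction) = 16.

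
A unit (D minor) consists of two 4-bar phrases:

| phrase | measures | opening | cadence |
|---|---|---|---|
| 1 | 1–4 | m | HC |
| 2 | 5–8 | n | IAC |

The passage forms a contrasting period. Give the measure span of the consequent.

measures 5–8

The phrase ending with the weaker cadence (half cadence) is the antecedent; the one ending more conclusively (imperfect authentic cadence) is the consequent. The consequent is measures 5–8.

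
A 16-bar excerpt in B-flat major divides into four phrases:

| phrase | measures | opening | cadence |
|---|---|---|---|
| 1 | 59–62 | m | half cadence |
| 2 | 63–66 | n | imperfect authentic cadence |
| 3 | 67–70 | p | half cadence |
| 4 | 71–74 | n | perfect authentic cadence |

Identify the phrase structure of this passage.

contrasting double period

Four phrases in two halves: the first half (mm. 59–66) ends with an imperfect authentic cadence, the second (mm. 67-74) with a perfect authentic cadence — a large antecedent–consequent pair, i.e. a double period.
Phrase 3 begins with different material from phrase 1, making it contrasting.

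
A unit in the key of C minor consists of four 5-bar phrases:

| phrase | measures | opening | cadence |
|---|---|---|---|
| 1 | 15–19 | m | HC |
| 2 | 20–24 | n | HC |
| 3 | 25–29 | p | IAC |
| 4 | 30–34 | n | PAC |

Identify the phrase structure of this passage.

Four phrases in two halves: the first half (mm. 15–24) ends with a half cadence, the second (bars 25–34) with a perfect authentic cadence — a large antecedent–consequent pair, i.e. a double period.
Phrase 3 begins with different material from phrase 1, making it contrasting.

contrasting double period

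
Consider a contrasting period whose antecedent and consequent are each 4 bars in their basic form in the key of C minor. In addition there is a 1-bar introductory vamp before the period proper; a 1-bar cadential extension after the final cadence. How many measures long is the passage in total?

Basic contrasting period: 4 + 4 = 8 bars.
8 (basic form) + 1 (introduction) + 1 (cadential extension) = 10.

10 measures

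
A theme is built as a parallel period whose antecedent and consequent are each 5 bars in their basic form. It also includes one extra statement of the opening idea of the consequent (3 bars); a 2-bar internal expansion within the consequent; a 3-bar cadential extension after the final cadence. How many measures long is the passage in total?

18 measures

Basic parallel period: 5 + 5 = 10 bars.
10 (basic form) + 3 (extra statement) + 2 (internal expansion) + 3 (cadential extension) = 18.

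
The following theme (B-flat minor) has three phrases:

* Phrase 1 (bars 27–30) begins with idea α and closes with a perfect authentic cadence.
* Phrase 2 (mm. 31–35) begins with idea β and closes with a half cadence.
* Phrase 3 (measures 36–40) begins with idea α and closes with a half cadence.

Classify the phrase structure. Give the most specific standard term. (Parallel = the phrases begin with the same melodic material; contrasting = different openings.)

phrase group

The final phrase closes with a half cadence, which is not stronger than the preceding half cadence; the 3 phrases lack an overall antecedent–consequent design and so form a phrase group.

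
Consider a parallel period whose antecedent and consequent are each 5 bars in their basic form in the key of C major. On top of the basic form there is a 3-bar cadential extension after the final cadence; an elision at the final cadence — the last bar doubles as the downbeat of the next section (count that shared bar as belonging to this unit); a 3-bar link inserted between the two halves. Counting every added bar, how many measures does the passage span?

16 measures

Basic parallel period: 5 + 5 = 10 bars.
10 (basic form) + 3 (cadential extension) + 3 (link) = 16.
The elision shares a bar with the next section but does not change this unit's count.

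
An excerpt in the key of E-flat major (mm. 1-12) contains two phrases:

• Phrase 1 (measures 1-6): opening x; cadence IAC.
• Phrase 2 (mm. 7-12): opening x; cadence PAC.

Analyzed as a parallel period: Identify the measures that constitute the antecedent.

measures 1–6

The antecedent is the phrase ending with the weaker cadence (imperfect authentic cadence, phrase 1) and the consequent the one ending more conclusively (perfect authentic cadence, phrase 2); the antecedent is measures 1–6.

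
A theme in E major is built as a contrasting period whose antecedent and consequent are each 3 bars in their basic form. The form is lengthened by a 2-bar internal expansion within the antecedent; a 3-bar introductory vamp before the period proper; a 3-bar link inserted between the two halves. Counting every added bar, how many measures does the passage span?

Basic contrasting period: 3 + 3 = 6 bars.
6 (basic form) + 2 (internal expansion) + 3 (introduction) + 3 (link) = 14.

14 measures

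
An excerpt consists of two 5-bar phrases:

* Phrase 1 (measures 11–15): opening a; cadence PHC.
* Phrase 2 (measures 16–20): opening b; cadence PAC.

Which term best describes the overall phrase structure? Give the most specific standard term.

contrasting period

Phrase 1 ends with a Phrygian half cadence (weaker) and phrase 2 with a perfect authentic cadence (stronger): antecedent + consequent = a period.
The two phrases open with different material (a / b), so the period is contrasting.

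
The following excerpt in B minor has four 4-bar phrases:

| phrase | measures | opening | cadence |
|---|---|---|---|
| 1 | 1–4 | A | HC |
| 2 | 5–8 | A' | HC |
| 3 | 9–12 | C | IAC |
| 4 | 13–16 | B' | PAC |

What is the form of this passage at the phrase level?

contrasting double period

Four phrases in two halves: the first half (bars 1-8) ends with a half cadence, the second (mm. 9–16) with a perfect authentic cadence — a large antecedent–consequent pair, i.e. a double period.
Phrase 3 begins with different material from phrase 1, making it contrasting.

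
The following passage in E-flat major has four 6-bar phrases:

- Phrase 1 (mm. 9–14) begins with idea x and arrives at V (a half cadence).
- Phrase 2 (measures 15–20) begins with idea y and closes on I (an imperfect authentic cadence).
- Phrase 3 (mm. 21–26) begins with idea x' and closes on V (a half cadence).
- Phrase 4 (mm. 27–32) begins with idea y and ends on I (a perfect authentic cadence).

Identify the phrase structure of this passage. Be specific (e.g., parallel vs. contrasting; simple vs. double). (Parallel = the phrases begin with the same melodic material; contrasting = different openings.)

Four phrases in two halves: the first half (mm. 9–20) ends with an imperfect authentic cadence, the second (measures 21–32) with a perfect authentic cadence — a large antecedent–consequent pair, i.e. a double period.
Phrase 3 begins with the same material as phrase 1, making it parallel.

parallel double period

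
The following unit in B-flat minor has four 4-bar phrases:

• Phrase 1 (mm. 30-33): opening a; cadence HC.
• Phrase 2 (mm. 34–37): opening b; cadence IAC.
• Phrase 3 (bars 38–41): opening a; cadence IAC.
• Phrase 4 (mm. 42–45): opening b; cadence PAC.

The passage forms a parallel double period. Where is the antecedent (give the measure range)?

measures 30–37

In a double period the four phrases pair into a large antecedent (phrases 1–2, ending imperfect authentic cadence) and a large consequent (phrases 3–4, ending perfect authentic cadence). The antecedent spans mm. 30-37.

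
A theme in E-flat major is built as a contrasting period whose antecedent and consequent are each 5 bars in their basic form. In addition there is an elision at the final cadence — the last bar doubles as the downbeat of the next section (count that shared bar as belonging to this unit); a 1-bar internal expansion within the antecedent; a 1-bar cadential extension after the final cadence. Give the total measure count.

12 measures

Basic contrasting period: 5 + 5 = 10 bars.
10 (basic form) + 1 (internal expansion) + 1 (cadential extension) = 12.
The elision shares a bar with the next section but does not change this unit's count.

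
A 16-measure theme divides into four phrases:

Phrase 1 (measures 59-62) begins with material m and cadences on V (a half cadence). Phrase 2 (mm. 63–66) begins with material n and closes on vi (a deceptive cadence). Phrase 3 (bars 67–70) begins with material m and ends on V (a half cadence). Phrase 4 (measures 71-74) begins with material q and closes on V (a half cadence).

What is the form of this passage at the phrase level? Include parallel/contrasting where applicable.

Phrase 4 ends with a half cadence, no stronger than phrase 2's deceptive cadence, so the four phrases do not form a double period; nor do phrases 3–4 duplicate 1–2, so it is not a repeated period. With no phrase reaching a conclusive cadence, the passage is a phrase group.

phrase group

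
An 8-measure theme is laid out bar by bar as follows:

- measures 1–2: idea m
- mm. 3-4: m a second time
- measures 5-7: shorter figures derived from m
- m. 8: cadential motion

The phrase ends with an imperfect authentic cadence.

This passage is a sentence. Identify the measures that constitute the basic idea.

measures 1–2

The presentation of a sentence is the basic idea (measures 1–2) plus its repetition (mm. 3-4); the basic idea is therefore mm. 1–2.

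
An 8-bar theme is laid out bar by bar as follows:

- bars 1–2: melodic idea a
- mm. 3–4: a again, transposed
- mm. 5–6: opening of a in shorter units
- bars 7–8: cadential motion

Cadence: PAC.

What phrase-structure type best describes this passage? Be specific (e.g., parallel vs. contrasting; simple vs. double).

sentence

Basic idea (measures 1–2) + its repetition (measures 3–4) form the presentation; fragmentation and cadence (mm. 5-8) form the continuation — the 8-bar whole is a sentence.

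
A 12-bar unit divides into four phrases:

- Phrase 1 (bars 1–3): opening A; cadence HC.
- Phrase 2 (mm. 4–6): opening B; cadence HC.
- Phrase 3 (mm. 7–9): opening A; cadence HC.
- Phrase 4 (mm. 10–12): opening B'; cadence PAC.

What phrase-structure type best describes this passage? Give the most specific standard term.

Four phrases in two halves: the first half (mm. 1–6) ends with a half cadence, the second (bars 7–12) with a perfect authentic cadence — a large antecedent–consequent pair, i.e. a double period.
Phrase 3 begins with the same material as phrase 1, making it parallel.

parallel double period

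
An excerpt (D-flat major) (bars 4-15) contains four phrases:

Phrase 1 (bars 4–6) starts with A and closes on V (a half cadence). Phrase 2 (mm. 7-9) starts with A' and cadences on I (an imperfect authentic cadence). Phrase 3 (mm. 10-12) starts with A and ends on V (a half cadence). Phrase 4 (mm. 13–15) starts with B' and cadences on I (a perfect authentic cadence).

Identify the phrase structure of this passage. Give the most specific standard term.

parallel double period

Four phrases in two halves: the first half (measures 4–9) ends with an imperfect authentic cadence, the second (mm. 10–15) with a perfect authentic cadence — a large antecedent–consequent pair, i.e. a double period.
Phrase 3 begins with the same material as phrase 1, making it parallel.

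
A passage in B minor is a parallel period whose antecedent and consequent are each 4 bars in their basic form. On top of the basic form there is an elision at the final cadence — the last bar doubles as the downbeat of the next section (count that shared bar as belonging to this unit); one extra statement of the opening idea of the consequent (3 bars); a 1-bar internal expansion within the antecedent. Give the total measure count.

Basic parallel period: 4 + 4 = 8 bars.
8 (basic form) + 3 (extra statement) + 1 (internal expansion) = 12.
The elision shares a bar with the next section but does not change this unit's count.

12 measures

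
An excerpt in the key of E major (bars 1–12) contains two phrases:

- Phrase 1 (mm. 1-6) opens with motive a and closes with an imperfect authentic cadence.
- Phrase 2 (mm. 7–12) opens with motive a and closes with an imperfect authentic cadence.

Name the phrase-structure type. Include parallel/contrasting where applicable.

Both phrases have the same opening (a) and the same cadence (imperfect authentic cadence): the second is a restatement, not a consequent, so this is a repeated phrase rather than a period.

repeated phrase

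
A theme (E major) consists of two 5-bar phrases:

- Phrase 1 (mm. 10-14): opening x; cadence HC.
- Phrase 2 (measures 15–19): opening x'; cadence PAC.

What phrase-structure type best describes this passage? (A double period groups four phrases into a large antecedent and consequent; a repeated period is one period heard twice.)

Phrase 1 ends with a half cadence (weaker) and phrase 2 with a perfect authentic cadence (stronger): antecedent + consequent = a period.
The two phrases open with the same material (x / x'), so the period is parallel.

parallel period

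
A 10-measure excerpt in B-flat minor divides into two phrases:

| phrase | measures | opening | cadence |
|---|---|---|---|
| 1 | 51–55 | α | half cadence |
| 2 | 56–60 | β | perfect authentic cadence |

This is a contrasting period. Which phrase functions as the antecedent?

The phrase ending with the weaker cadence (half cadence) is the antecedent; the one ending more conclusively (perfect authentic cadence) is the consequent. The antecedent is phrase 1.

phrase 1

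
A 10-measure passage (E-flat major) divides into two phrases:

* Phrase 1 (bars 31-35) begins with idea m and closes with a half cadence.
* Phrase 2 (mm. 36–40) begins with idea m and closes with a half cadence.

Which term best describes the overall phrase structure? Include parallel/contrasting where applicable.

repeated phrase

Both phrases have the same opening (m) and the same cadence (half cadence): the second is a restatement, not a consequent, so this is a repeated phrase rather than a period.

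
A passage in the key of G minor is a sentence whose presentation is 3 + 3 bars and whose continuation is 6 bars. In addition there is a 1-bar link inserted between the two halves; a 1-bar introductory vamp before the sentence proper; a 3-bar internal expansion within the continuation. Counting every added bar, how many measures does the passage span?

17 measures

Basic sentence: 3 + 3 + 6 = 12 bars.
12 (basic form) + 1 (link) + 1 (introduction) + 3 (internal expansion) = 17.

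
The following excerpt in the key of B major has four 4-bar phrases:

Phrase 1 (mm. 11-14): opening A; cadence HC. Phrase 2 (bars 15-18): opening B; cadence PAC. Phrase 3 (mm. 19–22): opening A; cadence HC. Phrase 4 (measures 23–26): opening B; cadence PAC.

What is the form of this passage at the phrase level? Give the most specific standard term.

repeated period

The cadence pattern HC–PAC–HC–PAC is weak–strong twice, and phrases 3–4 restate phrases 1–2: a period heard twice, not a double period (which would end weakly at phrase 2).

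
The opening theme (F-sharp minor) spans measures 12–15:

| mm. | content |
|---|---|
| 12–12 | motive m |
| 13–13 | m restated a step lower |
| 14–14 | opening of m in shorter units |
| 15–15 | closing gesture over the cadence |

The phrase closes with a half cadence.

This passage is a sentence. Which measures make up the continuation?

After the presentation (measures 12-13), the continuation covers the fragmentation through the cadence: bars 14-15.

measures 14–15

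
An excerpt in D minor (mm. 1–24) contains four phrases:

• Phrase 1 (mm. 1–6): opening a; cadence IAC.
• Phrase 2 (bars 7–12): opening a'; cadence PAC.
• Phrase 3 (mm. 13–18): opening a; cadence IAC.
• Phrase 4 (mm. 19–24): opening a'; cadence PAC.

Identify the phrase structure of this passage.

The cadence pattern IAC–PAC–IAC–PAC is weak–strong twice, and phrases 3–4 restate phrases 1–2: a period heard twice, not a double period (which would end weakly at phrase 2).

repeated period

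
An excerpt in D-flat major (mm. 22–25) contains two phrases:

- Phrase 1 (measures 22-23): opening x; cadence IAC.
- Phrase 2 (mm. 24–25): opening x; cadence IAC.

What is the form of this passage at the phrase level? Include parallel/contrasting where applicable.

Both phrases have the same opening (x) and the same cadence (imperfect authentic cadence): the second is a restatement, not a consequent, so this is a repeated phrase rather than a period.

repeated phrase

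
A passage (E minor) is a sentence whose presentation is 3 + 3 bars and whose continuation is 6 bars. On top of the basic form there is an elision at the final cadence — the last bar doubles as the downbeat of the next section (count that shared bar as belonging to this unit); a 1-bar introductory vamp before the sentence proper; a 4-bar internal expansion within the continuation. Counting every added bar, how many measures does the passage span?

17 measures

Basic sentence: 3 + 3 + 6 = 12 bars.
12 (basic form) + 1 (introduction) + 4 (internal expansion) = 17.
The elision shares a bar with the next section but does not change this unit's count.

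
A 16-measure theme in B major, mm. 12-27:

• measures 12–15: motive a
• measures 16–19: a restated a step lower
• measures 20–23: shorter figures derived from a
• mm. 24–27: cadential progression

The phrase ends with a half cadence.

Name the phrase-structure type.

sentence

Basic idea (bars 12-15) + its repetition (bars 16–19) form the presentation; fragmentation and cadence (mm. 20–27) form the continuation — the 16-bar whole is a sentence.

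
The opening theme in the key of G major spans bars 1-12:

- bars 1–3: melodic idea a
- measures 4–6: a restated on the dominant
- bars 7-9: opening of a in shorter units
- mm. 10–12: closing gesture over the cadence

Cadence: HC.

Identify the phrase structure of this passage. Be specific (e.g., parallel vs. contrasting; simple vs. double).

Basic idea (measures 1-3) + its repetition (mm. 4–6) form the presentation; fragmentation and cadence (mm. 7–12) form the continuation — the 12-bar whole is a sentence.

sentence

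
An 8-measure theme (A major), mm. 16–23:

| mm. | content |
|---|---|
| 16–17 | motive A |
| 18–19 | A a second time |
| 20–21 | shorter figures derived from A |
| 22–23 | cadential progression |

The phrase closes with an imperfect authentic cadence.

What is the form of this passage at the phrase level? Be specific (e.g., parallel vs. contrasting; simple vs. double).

Basic idea (mm. 16–17) + its repetition (bars 18–19) form the presentation; fragmentation and cadence (mm. 20–23) form the continuation — the 8-bar whole is a sentence.

sentence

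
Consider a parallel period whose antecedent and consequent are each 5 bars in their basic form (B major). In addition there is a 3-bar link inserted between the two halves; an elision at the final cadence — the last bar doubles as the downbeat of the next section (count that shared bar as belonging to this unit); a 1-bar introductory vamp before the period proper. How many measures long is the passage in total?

14 measures

Basic parallel period: 5 + 5 = 10 bars.
10 (basic form) + 3 (link) + 1 (introduction) = 14.
The elision shares a bar with the next section but does not change this unit's count.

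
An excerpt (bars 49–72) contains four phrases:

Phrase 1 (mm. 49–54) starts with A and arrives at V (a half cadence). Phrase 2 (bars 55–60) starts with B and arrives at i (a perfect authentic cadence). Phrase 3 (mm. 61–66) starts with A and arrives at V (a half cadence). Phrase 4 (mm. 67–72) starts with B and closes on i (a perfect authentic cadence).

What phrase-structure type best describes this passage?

repeated period

The cadence pattern HC–PAC–HC–PAC is weak–strong twice, and phrases 3–4 restate phrases 1–2: a period heard twice, not a double period (which would end weakly at phrase 2).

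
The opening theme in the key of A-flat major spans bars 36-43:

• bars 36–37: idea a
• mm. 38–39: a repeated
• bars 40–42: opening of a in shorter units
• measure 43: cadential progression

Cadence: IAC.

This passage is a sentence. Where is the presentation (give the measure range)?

measures 36–39

The presentation of a sentence is the basic idea (mm. 36–37) plus its repetition (measures 38-39); the presentation is therefore mm. 36–39.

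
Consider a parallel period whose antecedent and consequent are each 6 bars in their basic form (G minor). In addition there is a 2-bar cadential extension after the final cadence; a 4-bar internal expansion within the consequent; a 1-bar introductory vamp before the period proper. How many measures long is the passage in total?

Basic parallel period: 6 + 6 = 12 bars.
12 (basic form) + 2 (cadential extension) + 4 (internal expansion) + 1 (introduction) = 19.

19 measures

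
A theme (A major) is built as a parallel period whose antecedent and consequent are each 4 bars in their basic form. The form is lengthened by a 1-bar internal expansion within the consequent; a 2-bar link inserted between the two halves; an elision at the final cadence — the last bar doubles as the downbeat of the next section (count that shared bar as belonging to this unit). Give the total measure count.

11 measures

Basic parallel period: 4 + 4 = 8 bars.
8 (basic form) + 1 (internal expansion) + 2 (link) = 11.
The elision shares a bar with the next section but does not change this unit's count.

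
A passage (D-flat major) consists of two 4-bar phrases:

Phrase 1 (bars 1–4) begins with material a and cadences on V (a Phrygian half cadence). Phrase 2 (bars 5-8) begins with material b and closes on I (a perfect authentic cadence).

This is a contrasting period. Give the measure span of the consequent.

The phrase ending with the weaker cadence (Phrygian half cadence) is the antecedent; the one ending more conclusively (perfect authentic cadence) is the consequent. The consequent is measures 5–8.

measures 5–8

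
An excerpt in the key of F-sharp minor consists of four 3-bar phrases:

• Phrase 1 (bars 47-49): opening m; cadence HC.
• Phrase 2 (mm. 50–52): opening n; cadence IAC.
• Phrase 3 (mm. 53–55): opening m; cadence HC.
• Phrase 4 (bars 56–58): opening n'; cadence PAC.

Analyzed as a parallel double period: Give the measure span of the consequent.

In a double period the four phrases pair into a large antecedent (phrases 1–2, ending imperfect authentic cadence) and a large consequent (phrases 3–4, ending perfect authentic cadence). The consequent spans mm. 53–58.

measures 53–58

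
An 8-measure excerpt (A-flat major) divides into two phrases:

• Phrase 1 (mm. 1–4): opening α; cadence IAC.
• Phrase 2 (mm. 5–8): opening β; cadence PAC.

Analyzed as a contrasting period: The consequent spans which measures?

measures 5–8

The antecedent is the phrase ending with the weaker cadence (imperfect authentic cadence, phrase 1) and the consequent the one ending more conclusively (perfect authentic cadence, phrase 2); the consequent is mm. 5–8.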